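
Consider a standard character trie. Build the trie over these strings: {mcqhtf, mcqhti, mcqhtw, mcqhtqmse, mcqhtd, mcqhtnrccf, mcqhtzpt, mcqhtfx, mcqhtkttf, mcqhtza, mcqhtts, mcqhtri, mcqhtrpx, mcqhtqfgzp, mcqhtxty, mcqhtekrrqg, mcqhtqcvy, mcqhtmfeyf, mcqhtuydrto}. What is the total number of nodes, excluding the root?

Insert word by word; a character creates a node only if that edge doesn't already exist:
  "mcqhtf" → 6 new (m, c, q, h, t, f)
  "mcqhti" → prefix "mcqht" already present; 1 new (i)
  "mcqhtw" → prefix "mcqht" already present; 1 new (w)
  "mcqhtqmse" → prefix "mcqht" already present; 4 new (q, m, s, e)
  "mcqhtd" → prefix "mcqht" already present; 1 new (d)
  "mcqhtnrccf" → prefix "mcqht" already present; 5 new (n, r, c, c, f)
  "mcqhtzpt" → prefix "mcqht" already present; 3 new (z, p, t)
  "mcqhtfx" → prefix "mcqhtf" already present; 1 new (x)
  "mcqhtkttf" → prefix "mcqht" already present; 4 new (k, t, t, f)
  "mcqhtza" → prefix "mcqhtz" already present; 1 new (a)
  "mcqhtts" → prefix "mcqht" already present; 2 new (t, s)
  "mcqhtri" → prefix "mcqht" already present; 2 new (r, i)
  "mcqhtrpx" → prefix "mcqhtr" already present; 2 new (p, x)
  "mcqhtqfgzp" → prefix "mcqhtq" already present; 4 new (f, g, z, p)
  "mcqhtxty" → prefix "mcqht" already present; 3 new (x, t, y)
  "mcqhtekrrqg" → prefix "mcqht" already present; 6 new (e, k, r, r, q, g)
  "mcqhtqcvy" → prefix "mcqhtq" already present; 3 new (c, v, y)
  "mcqhtmfeyf" → prefix "mcqht" already present; 5 new (m, f, e, y, f)
  "mcqhtuydrto" → prefix "mcqht" already present; 6 new (u, y, d, r, t, o)
Total nodes = 6 + 1 + 1 + 4 + 1 + 5 + 3 + 1 + 4 + 1 + 2 + 2 + 2 + 4 + 3 + 6 + 3 + 5 + 6 = 60

60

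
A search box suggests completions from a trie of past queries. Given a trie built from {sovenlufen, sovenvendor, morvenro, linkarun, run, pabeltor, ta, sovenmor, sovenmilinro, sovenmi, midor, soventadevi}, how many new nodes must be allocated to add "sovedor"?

3

Walking "sovedor" from the root, the first 4 characters ("sove") follow existing edges; "d" is the first miss.
Each of the 3 remaining characters creates one node.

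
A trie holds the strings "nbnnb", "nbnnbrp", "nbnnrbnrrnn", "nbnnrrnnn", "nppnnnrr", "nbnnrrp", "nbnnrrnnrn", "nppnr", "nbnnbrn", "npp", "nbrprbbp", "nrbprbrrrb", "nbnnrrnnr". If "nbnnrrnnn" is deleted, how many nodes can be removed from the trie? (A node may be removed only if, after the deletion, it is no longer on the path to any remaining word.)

Walk "nbnnrrnnn" from the leaf back toward the root, removing each node that no remaining word uses.
The suffix "n" (1 node) is used only by "nbnnrrnnn"; the node for "nbnnrrnn" still has the child "r", so pruning stops there.
Nodes removed: 1

1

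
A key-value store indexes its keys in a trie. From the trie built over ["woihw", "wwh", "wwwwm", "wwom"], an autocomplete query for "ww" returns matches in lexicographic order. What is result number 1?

DFS of the "ww" subtree visits, in order: "wwh", "wwom", "wwwwm"
The 1st is wwh.

wwh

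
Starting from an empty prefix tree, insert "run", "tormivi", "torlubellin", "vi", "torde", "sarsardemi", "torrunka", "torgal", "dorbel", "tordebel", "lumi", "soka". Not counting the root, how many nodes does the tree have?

56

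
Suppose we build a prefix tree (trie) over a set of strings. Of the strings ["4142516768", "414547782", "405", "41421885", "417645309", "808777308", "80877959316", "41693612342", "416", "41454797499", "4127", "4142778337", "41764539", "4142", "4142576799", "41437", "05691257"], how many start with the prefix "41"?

13

Filter for entries beginning with "41":
Matches: "4127", "4142", "41421885", "4142516768", "4142576799", "4142778337", "41437", "414547782", "41454797499", "416", "41693612342", "417645309", "41764539"
Count: 13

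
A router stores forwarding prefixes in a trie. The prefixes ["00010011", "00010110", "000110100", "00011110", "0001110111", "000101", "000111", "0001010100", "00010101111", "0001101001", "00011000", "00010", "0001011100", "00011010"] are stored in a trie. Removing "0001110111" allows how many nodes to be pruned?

4

After clearing the end-marker at "0001110111", prune upward until reaching a node still needed by another word.
The suffix "0111" (4 nodes) is used only by "0001110111"; the node for "000111" still has the child "1", so pruning stops there.
Nodes removed: 4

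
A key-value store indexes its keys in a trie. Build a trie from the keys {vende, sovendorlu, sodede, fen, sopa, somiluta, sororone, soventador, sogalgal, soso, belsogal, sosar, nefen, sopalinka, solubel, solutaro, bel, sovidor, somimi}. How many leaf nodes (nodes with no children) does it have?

Leaves are exactly the stored words that no other stored word extends.
Those words: "belsogal", "fen", "nefen", "sodede", "sogalgal", "solubel", "solutaro", "somiluta", "somimi", "sopalinka", "sororone", "sosar", "soso", "sovendorlu", "soventador", "sovidor", "vende"
Leaf count: 17

17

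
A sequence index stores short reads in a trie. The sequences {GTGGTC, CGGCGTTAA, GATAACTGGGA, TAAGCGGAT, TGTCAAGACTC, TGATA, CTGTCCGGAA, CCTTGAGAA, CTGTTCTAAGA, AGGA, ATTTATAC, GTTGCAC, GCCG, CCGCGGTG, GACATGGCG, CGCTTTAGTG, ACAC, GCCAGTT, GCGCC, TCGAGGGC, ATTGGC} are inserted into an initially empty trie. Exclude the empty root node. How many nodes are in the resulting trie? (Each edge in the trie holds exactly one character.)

Trace insertions, counting only characters that open a new branch:
  "GTGGTC" → 6 new (G, T, G, G, T, C)
  "CGGCGTTAA" → 9 new (C, G, G, C, G, T, T, A, A)
  "GATAACTGGGA" → prefix "G" already present; 10 new (A, T, A, A, C, T, G, G, G, A)
  "TAAGCGGAT" → 9 new (T, A, A, G, C, G, G, A, T)
  "TGTCAAGACTC" → prefix "T" already present; 10 new (G, T, C, A, A, G, A, C, T, C)
  "TGATA" → prefix "TG" already present; 3 new (A, T, A)
  "CTGTCCGGAA" → prefix "C" already present; 9 new (T, G, T, C, C, G, G, A, A)
  "CCTTGAGAA" → prefix "C" already present; 8 new (C, T, T, G, A, G, A, A)
  "CTGTTCTAAGA" → prefix "CTGT" already present; 7 new (T, C, T, A, A, G, A)
  "AGGA" → 4 new (A, G, G, A)
  "ATTTATAC" → prefix "A" already present; 7 new (T, T, T, A, T, A, C)
  "GTTGCAC" → prefix "GT" already present; 5 new (T, G, C, A, C)
  "GCCG" → prefix "G" already present; 3 new (C, C, G)
  "CCGCGGTG" → prefix "CC" already present; 6 new (G, C, G, G, T, G)
  "GACATGGCG" → prefix "GA" already present; 7 new (C, A, T, G, G, C, G)
  "CGCTTTAGTG" → prefix "CG" already present; 8 new (C, T, T, T, A, G, T, G)
  "ACAC" → prefix "A" already present; 3 new (C, A, C)
  "GCCAGTT" → prefix "GCC" already present; 4 new (A, G, T, T)
  "GCGCC" → prefix "GC" already present; 3 new (G, C, C)
  "TCGAGGGC" → prefix "T" already present; 7 new (C, G, A, G, G, G, C)
  "ATTGGC" → prefix "ATT" already present; 3 new (G, G, C)
Total nodes = 6 + 9 + 10 + 9 + 10 + 3 + 9 + 8 + 7 + 4 + 7 + 5 + 3 + 6 + 7 + 8 + 3 + 4 + 3 + 7 + 3 = 131

131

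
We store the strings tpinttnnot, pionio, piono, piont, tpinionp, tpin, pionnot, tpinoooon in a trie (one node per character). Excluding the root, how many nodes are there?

30

Trace insertions, counting only characters that open a new branch:
  "tpinttnnot" → 10 new (t, p, i, n, t, t, n, n, o, t)
  "pionio" → 6 new (p, i, o, n, i, o)
  "piono" → prefix "pion" already present; 1 new (o)
  "piont" → prefix "pion" already present; 1 new (t)
  "tpinionp" → prefix "tpin" already present; 4 new (i, o, n, p)
  "tpin" → prefix "tpin" already present; 0 new (none)
  "pionnot" → prefix "pion" already present; 3 new (n, o, t)
  "tpinoooon" → prefix "tpin" already present; 5 new (o, o, o, o, n)
Total nodes = 10 + 6 + 1 + 1 + 4 + 0 + 3 + 5 = 30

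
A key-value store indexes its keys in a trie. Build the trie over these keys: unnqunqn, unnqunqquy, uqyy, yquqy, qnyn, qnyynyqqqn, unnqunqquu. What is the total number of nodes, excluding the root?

Trie structure (* marks end of a word):
(root)
├─ q
│  └─ n
│     └─ y
│        ├─ n *
│        └─ y
│           └─ n
│              └─ y
│                 └─ q
│                    └─ q
│                       └─ q
│                          └─ n *
├─ u
│  ├─ n
│  │  └─ n
│  │     └─ q
│  │        └─ u
│  │           └─ n
│  │              └─ q
│  │                 ├─ n *
│  │                 └─ q
│  │                    └─ u
│  │                       ├─ u *
│  │                       └─ y *
│  └─ q
│     └─ y
│        └─ y *
└─ y
   └─ q
      └─ u
         └─ q
            └─ y *
Counting every labelled node above: 31.

31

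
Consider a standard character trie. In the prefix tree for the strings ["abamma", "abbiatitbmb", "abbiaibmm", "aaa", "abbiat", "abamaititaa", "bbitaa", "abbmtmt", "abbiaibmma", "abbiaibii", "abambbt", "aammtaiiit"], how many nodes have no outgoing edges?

A leaf is a node with no children — equivalently, the end of a word that is not a proper prefix of any other stored word.
Those words: "aaa", "aammtaiiit", "abamaititaa", "abambbt", "abamma", "abbiaibii", "abbiaibmma", "abbiatitbmb", "abbmtmt", "bbitaa"
Leaf count: 10

10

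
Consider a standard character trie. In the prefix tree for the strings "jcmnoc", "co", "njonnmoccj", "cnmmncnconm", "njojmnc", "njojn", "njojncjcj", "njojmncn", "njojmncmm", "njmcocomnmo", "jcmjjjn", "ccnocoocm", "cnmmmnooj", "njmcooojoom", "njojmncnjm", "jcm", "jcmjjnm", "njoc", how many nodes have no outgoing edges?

Leaves are exactly the stored words that no other stored word extends.
Those words: "ccnocoocm", "cnmmmnooj", "cnmmncnconm", "co", "jcmjjjn", "jcmjjnm", "jcmnoc", "njmcocomnmo", "njmcooojoom", "njoc", "njojmncmm", "njojmncnjm", "njojncjcj", "njonnmoccj"
Leaf count: 14

14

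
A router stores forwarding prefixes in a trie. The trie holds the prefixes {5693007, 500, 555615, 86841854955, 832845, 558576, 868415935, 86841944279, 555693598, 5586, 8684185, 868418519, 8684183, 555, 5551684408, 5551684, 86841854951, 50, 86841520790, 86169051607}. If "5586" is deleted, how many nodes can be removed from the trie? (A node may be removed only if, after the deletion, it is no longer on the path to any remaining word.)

1

A node on "5586"'s path can go only if nothing else ends at it or branches off below it.
The suffix "6" (1 node) is used only by "5586"; the node for "558" still has the child "5", so pruning stops there.
Nodes removed: 1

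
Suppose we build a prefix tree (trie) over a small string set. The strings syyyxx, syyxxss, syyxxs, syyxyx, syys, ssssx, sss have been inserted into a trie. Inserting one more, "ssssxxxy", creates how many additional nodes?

"ssssx" is already a path in the trie; the remaining "xxy" must be added.
Each of the 3 remaining characters creates one node.

3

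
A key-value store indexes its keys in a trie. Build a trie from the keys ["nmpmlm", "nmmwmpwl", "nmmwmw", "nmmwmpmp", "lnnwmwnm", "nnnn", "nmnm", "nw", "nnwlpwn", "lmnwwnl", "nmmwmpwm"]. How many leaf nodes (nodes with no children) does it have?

11

Leaves are exactly the stored words that no other stored word extends.
Those words: "lmnwwnl", "lnnwmwnm", "nmmwmpmp", "nmmwmpwl", "nmmwmpwm", "nmmwmw", "nmnm", "nmpmlm", "nnnn", "nnwlpwn", "nw"
Leaf count: 11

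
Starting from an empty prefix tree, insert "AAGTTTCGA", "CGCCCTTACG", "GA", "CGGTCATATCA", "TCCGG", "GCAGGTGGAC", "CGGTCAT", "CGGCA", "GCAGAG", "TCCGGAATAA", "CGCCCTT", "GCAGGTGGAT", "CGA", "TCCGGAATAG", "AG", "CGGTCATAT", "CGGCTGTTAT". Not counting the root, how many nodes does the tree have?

63

Insert word by word; a character creates a node only if that edge doesn't already exist:
  "AAGTTTCGA" → 9 new (A, A, G, T, T, T, C, G, A)
  "CGCCCTTACG" → 10 new (C, G, C, C, C, T, T, A, C, G)
  "GA" → 2 new (G, A)
  "CGGTCATATCA" → prefix "CG" already present; 9 new (G, T, C, A, T, A, T, C, A)
  "TCCGG" → 5 new (T, C, C, G, G)
  "GCAGGTGGAC" → prefix "G" already present; 9 new (C, A, G, G, T, G, G, A, C)
  "CGGTCAT" → prefix "CGGTCAT" already present; 0 new (none)
  "CGGCA" → prefix "CGG" already present; 2 new (C, A)
  "GCAGAG" → prefix "GCAG" already present; 2 new (A, G)
  "TCCGGAATAA" → prefix "TCCGG" already present; 5 new (A, A, T, A, A)
  "CGCCCTT" → prefix "CGCCCTT" already present; 0 new (none)
  "GCAGGTGGAT" → prefix "GCAGGTGGA" already present; 1 new (T)
  "CGA" → prefix "CG" already present; 1 new (A)
  "TCCGGAATAG" → prefix "TCCGGAATA" already present; 1 new (G)
  "AG" → prefix "A" already present; 1 new (G)
  "CGGTCATAT" → prefix "CGGTCATAT" already present; 0 new (none)
  "CGGCTGTTAT" → prefix "CGGC" already present; 6 new (T, G, T, T, A, T)
Total nodes = 9 + 10 + 2 + 9 + 5 + 9 + 0 + 2 + 2 + 5 + 0 + 1 + 1 + 1 + 1 + 0 + 6 = 63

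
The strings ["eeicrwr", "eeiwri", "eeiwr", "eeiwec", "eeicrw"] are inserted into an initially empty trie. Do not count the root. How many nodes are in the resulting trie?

Insert word by word; a character creates a node only if that edge doesn't already exist:
  "eeicrwr" → 7 new (e, e, i, c, r, w, r)
  "eeiwri" → prefix "eei" already present; 3 new (w, r, i)
  "eeiwr" → prefix "eeiwr" already present; 0 new (none)
  "eeiwec" → prefix "eeiw" already present; 2 new (e, c)
  "eeicrw" → prefix "eeicrw" already present; 0 new (none)
Total nodes = 7 + 3 + 0 + 2 + 0 = 12

12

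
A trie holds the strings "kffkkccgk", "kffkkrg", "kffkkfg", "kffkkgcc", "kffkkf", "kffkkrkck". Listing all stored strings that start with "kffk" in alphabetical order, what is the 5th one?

Filter for "kffk…" and sort: "kffkkccgk", "kffkkf", "kffkkfg", "kffkkgcc", "kffkkrg", "kffkkrkck"
The 5th is kffkkrg.

kffkkrg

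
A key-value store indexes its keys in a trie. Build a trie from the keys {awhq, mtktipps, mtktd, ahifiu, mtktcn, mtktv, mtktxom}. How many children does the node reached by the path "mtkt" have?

5

Follow the path "mtkt" to its node, then look at its outgoing edges.
Distinct next characters after "mtkt": c, d, i, v, x.
That node has 5 child edges.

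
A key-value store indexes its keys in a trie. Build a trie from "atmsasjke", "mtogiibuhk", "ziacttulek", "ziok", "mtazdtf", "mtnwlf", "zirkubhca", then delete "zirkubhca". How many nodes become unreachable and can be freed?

Walk "zirkubhca" from the leaf back toward the root, removing each node that no remaining word uses.
The suffix "rkubhca" (7 nodes) is used only by "zirkubhca"; the node for "zi" still has the child "a", so pruning stops there.
Nodes removed: 7

7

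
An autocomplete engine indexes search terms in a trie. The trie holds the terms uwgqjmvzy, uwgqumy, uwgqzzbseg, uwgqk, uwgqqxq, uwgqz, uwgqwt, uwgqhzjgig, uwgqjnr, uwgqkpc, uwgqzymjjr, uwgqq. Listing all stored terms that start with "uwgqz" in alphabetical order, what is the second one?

uwgqzymjjr

Filter for "uwgqz…" and sort: "uwgqz", "uwgqzymjjr", "uwgqzzbseg"
The 2nd is uwgqzymjjr.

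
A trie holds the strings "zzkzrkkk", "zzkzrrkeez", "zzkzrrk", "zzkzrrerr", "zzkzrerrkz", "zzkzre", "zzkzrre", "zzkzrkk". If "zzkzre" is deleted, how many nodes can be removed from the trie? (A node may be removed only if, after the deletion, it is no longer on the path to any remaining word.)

Walk "zzkzre" from the leaf back toward the root, removing each node that no remaining word uses.
Every node on "zzkzre" is still needed (e.g. by "zzkzrerrkz"), so nothing is freed.
Nodes removed: 0

0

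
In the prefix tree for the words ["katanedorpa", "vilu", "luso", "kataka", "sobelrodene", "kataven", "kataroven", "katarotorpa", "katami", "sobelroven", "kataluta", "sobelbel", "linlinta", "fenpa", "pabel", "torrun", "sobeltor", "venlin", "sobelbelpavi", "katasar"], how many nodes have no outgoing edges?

19

A leaf is a node with no children — equivalently, the end of a word that is not a proper prefix of any other stored word.
Those words: "fenpa", "kataka", "kataluta", "katami", "katanedorpa", "katarotorpa", "kataroven", "katasar", "kataven", "linlinta", "luso", "pabel", "sobelbelpavi", "sobelrodene", "sobelroven", "sobeltor", "torrun", "venlin", "vilu"
Leaf count: 19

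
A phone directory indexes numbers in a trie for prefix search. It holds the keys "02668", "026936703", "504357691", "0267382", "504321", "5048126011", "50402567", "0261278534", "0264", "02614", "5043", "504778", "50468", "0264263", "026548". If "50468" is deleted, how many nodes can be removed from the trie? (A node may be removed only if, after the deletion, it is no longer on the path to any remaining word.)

2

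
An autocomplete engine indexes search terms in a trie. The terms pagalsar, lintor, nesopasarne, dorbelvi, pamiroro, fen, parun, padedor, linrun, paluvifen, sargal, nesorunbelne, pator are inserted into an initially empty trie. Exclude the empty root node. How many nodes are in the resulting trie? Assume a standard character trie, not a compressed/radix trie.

Count nodes per top-level branch (shared prefixes stored once):
  'd'-branch (dorbelvi): 8 nodes
  'f'-branch (fen): 3 nodes
  'l'-branch (linrun, lintor): 9 nodes
  'n'-branch (nesopasarne, nesorunbelne): 19 nodes
  'p'-branch (padedor, pagalsar, paluvifen, pamiroro, parun, pator): 32 nodes
  's'-branch (sargal): 6 nodes
Sum: 77

77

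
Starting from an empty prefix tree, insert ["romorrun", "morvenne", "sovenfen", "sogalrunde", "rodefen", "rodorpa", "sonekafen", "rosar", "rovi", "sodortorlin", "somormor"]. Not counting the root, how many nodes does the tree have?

Trace insertions, counting only characters that open a new branch:
  "romorrun" → 8 new (r, o, m, o, r, r, u, n)
  "morvenne" → 8 new (m, o, r, v, e, n, n, e)
  "sovenfen" → 8 new (s, o, v, e, n, f, e, n)
  "sogalrunde" → prefix "so" already present; 8 new (g, a, l, r, u, n, d, e)
  "rodefen" → prefix "ro" already present; 5 new (d, e, f, e, n)
  "rodorpa" → prefix "rod" already present; 4 new (o, r, p, a)
  "sonekafen" → prefix "so" already present; 7 new (n, e, k, a, f, e, n)
  "rosar" → prefix "ro" already present; 3 new (s, a, r)
  "rovi" → prefix "ro" already present; 2 new (v, i)
  "sodortorlin" → prefix "so" already present; 9 new (d, o, r, t, o, r, l, i, n)
  "somormor" → prefix "so" already present; 6 new (m, o, r, m, o, r)
Total nodes = 8 + 8 + 8 + 8 + 5 + 4 + 7 + 3 + 2 + 9 + 6 = 68

68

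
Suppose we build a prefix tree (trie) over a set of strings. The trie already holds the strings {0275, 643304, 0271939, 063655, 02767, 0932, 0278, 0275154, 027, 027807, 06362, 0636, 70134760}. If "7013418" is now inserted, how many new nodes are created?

The longest prefix of "7013418" already in the trie is "70134" (length 5).
Each of the 2 remaining characters creates one node.

2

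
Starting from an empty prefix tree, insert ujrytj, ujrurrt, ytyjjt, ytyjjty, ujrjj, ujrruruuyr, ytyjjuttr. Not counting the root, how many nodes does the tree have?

30

Insert word by word; a character creates a node only if that edge doesn't already exist:
  "ujrytj" → 6 new (u, j, r, y, t, j)
  "ujrurrt" → prefix "ujr" already present; 4 new (u, r, r, t)
  "ytyjjt" → 6 new (y, t, y, j, j, t)
  "ytyjjty" → prefix "ytyjjt" already present; 1 new (y)
  "ujrjj" → prefix "ujr" already present; 2 new (j, j)
  "ujrruruuyr" → prefix "ujr" already present; 7 new (r, u, r, u, u, y, r)
  "ytyjjuttr" → prefix "ytyjj" already present; 4 new (u, t, t, r)
Total nodes = 6 + 4 + 6 + 1 + 2 + 7 + 4 = 30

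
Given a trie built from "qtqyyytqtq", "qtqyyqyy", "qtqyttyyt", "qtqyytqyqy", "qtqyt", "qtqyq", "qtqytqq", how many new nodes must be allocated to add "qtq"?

0

Every character of "qtq" already lies on an existing path (it is a prefix of some stored word).
No new nodes are needed: 0.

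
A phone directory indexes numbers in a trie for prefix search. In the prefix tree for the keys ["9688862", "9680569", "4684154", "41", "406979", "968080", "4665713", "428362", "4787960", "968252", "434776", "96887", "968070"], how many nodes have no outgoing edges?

Leaves are exactly the stored words that no other stored word extends.
Those words: "406979", "41", "428362", "434776", "4665713", "4684154", "4787960", "9680569", "968070", "968080", "968252", "96887", "9688862"
Leaf count: 13

13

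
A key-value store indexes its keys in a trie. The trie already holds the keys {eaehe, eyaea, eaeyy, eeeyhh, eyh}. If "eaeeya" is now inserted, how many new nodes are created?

3

"eae" is already a path in the trie; the remaining "eya" must be added.
So 6 − 3 = 3 new nodes.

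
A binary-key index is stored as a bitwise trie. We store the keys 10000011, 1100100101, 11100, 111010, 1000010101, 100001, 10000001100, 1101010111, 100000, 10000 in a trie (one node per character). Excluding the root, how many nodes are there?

Trace insertions, counting only characters that open a new branch:
  "10000011" → 8 new (1, 0, 0, 0, 0, 0, 1, 1)
  "1100100101" → prefix "1" already present; 9 new (1, 0, 0, 1, 0, 0, 1, 0, 1)
  "11100" → prefix "11" already present; 3 new (1, 0, 0)
  "111010" → prefix "1110" already present; 2 new (1, 0)
  "1000010101" → prefix "10000" already present; 5 new (1, 0, 1, 0, 1)
  "100001" → prefix "100001" already present; 0 new (none)
  "10000001100" → prefix "100000" already present; 5 new (0, 1, 1, 0, 0)
  "1101010111" → prefix "110" already present; 7 new (1, 0, 1, 0, 1, 1, 1)
  "100000" → prefix "100000" already present; 0 new (none)
  "10000" → prefix "10000" already present; 0 new (none)
Total nodes = 8 + 9 + 3 + 2 + 5 + 0 + 5 + 7 + 0 + 0 = 39

39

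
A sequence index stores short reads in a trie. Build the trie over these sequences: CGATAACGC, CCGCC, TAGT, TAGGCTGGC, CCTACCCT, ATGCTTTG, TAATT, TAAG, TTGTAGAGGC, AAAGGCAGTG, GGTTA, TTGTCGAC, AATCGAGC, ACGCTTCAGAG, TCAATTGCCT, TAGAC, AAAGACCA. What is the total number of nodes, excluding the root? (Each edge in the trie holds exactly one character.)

For each word, the new-node count is its length minus the longest prefix already in the trie:
  "CGATAACGC" → 9 new (C, G, A, T, A, A, C, G, C)
  "CCGCC" → prefix "C" already present; 4 new (C, G, C, C)
  "TAGT" → 4 new (T, A, G, T)
  "TAGGCTGGC" → prefix "TAG" already present; 6 new (G, C, T, G, G, C)
  "CCTACCCT" → prefix "CC" already present; 6 new (T, A, C, C, C, T)
  "ATGCTTTG" → 8 new (A, T, G, C, T, T, T, G)
  "TAATT" → prefix "TA" already present; 3 new (A, T, T)
  "TAAG" → prefix "TAA" already present; 1 new (G)
  "TTGTAGAGGC" → prefix "T" already present; 9 new (T, G, T, A, G, A, G, G, C)
  "AAAGGCAGTG" → prefix "A" already present; 9 new (A, A, G, G, C, A, G, T, G)
  "GGTTA" → 5 new (G, G, T, T, A)
  "TTGTCGAC" → prefix "TTGT" already present; 4 new (C, G, A, C)
  "AATCGAGC" → prefix "AA" already present; 6 new (T, C, G, A, G, C)
  "ACGCTTCAGAG" → prefix "A" already present; 10 new (C, G, C, T, T, C, A, G, A, G)
  "TCAATTGCCT" → prefix "T" already present; 9 new (C, A, A, T, T, G, C, C, T)
  "TAGAC" → prefix "TAG" already present; 2 new (A, C)
  "AAAGACCA" → prefix "AAAG" already present; 4 new (A, C, C, A)
Total nodes = 9 + 4 + 4 + 6 + 6 + 8 + 3 + 1 + 9 + 9 + 5 + 4 + 6 + 10 + 9 + 2 + 4 = 99

99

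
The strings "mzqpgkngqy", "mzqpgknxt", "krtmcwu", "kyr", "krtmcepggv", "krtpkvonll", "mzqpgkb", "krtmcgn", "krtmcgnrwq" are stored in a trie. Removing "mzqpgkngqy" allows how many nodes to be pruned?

3

After clearing the end-marker at "mzqpgkngqy", prune upward until reaching a node still needed by another word.
The suffix "gqy" (3 nodes) is used only by "mzqpgkngqy"; the node for "mzqpgkn" still has the child "x", so pruning stops there.
Nodes removed: 3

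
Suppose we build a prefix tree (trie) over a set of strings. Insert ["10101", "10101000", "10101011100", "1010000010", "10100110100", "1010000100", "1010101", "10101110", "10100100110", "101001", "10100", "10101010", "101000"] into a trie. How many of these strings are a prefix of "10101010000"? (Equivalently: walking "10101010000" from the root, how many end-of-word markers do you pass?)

3

Check each prefix of "10101010000" against the stored set — each match is an end-marker on the path.
Prefixes of the query that are stored words: "10101", "1010101", "10101010"
Count: 3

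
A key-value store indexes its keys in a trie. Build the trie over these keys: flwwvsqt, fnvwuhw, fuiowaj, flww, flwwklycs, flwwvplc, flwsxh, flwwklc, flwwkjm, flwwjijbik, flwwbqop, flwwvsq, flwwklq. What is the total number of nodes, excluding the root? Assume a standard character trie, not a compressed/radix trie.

45

Count nodes per top-level branch (shared prefixes stored once):
  'f'-branch (flwsxh, flww, flwwbqop, flwwjijbik, flwwkjm, flwwklc, flwwklq, flwwklycs, flwwvplc, flwwvsq, flwwvsqt, fnvwuhw, fuiowaj): 45 nodes
Sum: 45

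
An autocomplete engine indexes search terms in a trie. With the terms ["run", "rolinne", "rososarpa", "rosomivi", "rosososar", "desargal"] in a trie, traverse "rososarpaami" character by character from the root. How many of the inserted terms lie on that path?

1

Walk "rososarpaami" from the root; an end-of-word marker is hit whenever a stored word is a prefix of "rososarpaami".
Prefixes of the query that are stored words: "rososarpa"
Count: 1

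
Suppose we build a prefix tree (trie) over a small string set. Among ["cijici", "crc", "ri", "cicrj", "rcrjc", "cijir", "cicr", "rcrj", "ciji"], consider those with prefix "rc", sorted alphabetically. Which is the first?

rcrj

Words with prefix "rc", in lexicographic order: "rcrj", "rcrjc"
Position 1: rcrj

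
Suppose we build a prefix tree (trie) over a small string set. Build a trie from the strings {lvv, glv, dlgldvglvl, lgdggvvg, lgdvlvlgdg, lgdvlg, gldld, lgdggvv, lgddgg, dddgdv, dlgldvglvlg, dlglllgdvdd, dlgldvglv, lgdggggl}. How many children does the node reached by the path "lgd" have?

Follow the path "lgd" to its node, then look at its outgoing edges.
Distinct next characters after "lgd": d, g, v.
That node has 3 child edges.

3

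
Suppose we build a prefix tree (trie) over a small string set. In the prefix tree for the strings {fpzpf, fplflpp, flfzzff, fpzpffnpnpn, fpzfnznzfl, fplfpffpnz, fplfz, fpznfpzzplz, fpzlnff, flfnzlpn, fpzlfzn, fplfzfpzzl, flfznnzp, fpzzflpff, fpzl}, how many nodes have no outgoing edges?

A leaf is a node with no children — equivalently, the end of a word that is not a proper prefix of any other stored word.
Those words: "flfnzlpn", "flfznnzp", "flfzzff", "fplflpp", "fplfpffpnz", "fplfzfpzzl", "fpzfnznzfl", "fpzlfzn", "fpzlnff", "fpznfpzzplz", "fpzpffnpnpn", "fpzzflpff"
Leaf count: 12

12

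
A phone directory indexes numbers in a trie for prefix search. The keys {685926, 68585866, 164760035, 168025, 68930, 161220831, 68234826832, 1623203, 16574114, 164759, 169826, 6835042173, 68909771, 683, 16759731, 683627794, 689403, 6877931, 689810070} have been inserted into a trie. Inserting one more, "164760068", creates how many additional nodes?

2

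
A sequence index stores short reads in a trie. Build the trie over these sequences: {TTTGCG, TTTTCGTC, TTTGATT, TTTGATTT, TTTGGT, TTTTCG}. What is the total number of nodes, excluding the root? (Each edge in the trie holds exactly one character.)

Count nodes per top-level branch (shared prefixes stored once):
  'T'-branch (TTTGATT, TTTGATTT, TTTGCG, TTTGGT, TTTTCG, TTTTCGTC): 17 nodes
Sum: 17

17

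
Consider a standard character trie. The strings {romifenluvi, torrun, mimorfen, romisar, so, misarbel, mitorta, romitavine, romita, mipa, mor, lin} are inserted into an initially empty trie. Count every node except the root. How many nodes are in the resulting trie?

54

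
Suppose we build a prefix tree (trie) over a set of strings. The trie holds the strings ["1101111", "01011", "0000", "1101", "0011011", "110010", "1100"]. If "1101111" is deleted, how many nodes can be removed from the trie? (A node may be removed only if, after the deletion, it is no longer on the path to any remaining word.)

Walk "1101111" from the leaf back toward the root, removing each node that no remaining word uses.
The suffix "111" (3 nodes) is used only by "1101111"; "1101" is itself a stored word, so pruning stops there.
Nodes removed: 3

3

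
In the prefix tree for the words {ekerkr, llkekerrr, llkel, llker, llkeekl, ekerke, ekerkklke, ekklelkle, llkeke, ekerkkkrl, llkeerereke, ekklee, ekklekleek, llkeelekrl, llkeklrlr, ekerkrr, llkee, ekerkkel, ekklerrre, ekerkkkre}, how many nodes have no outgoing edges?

A leaf is a node with no children — equivalently, the end of a word that is not a proper prefix of any other stored word.
Those words: "ekerke", "ekerkkel", "ekerkkkre", "ekerkkkrl", "ekerkklke", "ekerkrr", "ekklee", "ekklekleek", "ekklelkle", "ekklerrre", "llkeekl", "llkeelekrl", "llkeerereke", "llkekerrr", "llkeklrlr", "llkel", "llker"
Leaf count: 17

17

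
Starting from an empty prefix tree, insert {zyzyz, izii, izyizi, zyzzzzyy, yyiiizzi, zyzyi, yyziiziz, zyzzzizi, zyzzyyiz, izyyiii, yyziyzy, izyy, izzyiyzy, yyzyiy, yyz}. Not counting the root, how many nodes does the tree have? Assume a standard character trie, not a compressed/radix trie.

Trace insertions, counting only characters that open a new branch:
  "zyzyz" → 5 new (z, y, z, y, z)
  "izii" → 4 new (i, z, i, i)
  "izyizi" → prefix "iz" already present; 4 new (y, i, z, i)
  "zyzzzzyy" → prefix "zyz" already present; 5 new (z, z, z, y, y)
  "yyiiizzi" → 8 new (y, y, i, i, i, z, z, i)
  "zyzyi" → prefix "zyzy" already present; 1 new (i)
  "yyziiziz" → prefix "yy" already present; 6 new (z, i, i, z, i, z)
  "zyzzzizi" → prefix "zyzzz" already present; 3 new (i, z, i)
  "zyzzyyiz" → prefix "zyzz" already present; 4 new (y, y, i, z)
  "izyyiii" → prefix "izy" already present; 4 new (y, i, i, i)
  "yyziyzy" → prefix "yyzi" already present; 3 new (y, z, y)
  "izyy" → prefix "izyy" already present; 0 new (none)
  "izzyiyzy" → prefix "iz" already present; 6 new (z, y, i, y, z, y)
  "yyzyiy" → prefix "yyz" already present; 3 new (y, i, y)
  "yyz" → prefix "yyz" already present; 0 new (none)
Total nodes = 5 + 4 + 4 + 5 + 8 + 1 + 6 + 3 + 4 + 4 + 3 + 0 + 6 + 3 + 0 = 56

56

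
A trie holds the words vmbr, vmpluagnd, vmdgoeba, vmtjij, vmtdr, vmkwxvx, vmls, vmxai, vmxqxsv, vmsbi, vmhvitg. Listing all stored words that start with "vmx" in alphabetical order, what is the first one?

DFS of the "vmx" subtree visits, in order: "vmxai", "vmxqxsv"
The 1st is vmxai.

vmxai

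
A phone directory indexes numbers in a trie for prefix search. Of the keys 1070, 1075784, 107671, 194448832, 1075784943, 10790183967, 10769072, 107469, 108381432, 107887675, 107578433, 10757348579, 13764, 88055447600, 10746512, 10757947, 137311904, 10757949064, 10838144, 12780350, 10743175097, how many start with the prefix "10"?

Walk to "10"; the words in its subtree are exactly those with that prefix.
Matches: "1070", "10743175097", "10746512", "107469", "10757348579", "1075784", "107578433", "1075784943", "10757947", "10757949064", "107671", "10769072", "107887675", "10790183967", "108381432", "10838144"
Count: 16

16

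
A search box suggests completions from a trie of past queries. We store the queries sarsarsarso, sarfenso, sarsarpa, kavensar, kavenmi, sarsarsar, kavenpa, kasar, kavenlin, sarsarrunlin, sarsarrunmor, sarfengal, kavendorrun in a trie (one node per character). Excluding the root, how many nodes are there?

54

For each word, the new-node count is its length minus the longest prefix already in the trie:
  "sarsarsarso" → 11 new (s, a, r, s, a, r, s, a, r, s, o)
  "sarfenso" → prefix "sar" already present; 5 new (f, e, n, s, o)
  "sarsarpa" → prefix "sarsar" already present; 2 new (p, a)
  "kavensar" → 8 new (k, a, v, e, n, s, a, r)
  "kavenmi" → prefix "kaven" already present; 2 new (m, i)
  "sarsarsar" → prefix "sarsarsar" already present; 0 new (none)
  "kavenpa" → prefix "kaven" already present; 2 new (p, a)
  "kasar" → prefix "ka" already present; 3 new (s, a, r)
  "kavenlin" → prefix "kaven" already present; 3 new (l, i, n)
  "sarsarrunlin" → prefix "sarsar" already present; 6 new (r, u, n, l, i, n)
  "sarsarrunmor" → prefix "sarsarrun" already present; 3 new (m, o, r)
  "sarfengal" → prefix "sarfen" already present; 3 new (g, a, l)
  "kavendorrun" → prefix "kaven" already present; 6 new (d, o, r, r, u, n)
Total nodes = 11 + 5 + 2 + 8 + 2 + 0 + 2 + 3 + 3 + 6 + 3 + 3 + 6 = 54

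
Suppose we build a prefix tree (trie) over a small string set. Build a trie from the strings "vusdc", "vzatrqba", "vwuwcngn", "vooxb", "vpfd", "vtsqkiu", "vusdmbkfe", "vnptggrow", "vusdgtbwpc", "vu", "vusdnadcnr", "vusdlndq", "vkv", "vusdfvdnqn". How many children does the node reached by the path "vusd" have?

Walk "vusd" from the root, arriving at one node.
Distinct next characters after "vusd": c, f, g, l, m, n.
That node has 6 child edges.

6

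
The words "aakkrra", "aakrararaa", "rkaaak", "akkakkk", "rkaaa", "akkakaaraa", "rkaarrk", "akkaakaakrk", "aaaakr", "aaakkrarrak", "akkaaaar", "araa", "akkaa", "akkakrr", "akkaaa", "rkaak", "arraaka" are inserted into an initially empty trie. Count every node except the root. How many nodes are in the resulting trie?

Trace insertions, counting only characters that open a new branch:
  "aakkrra" → 7 new (a, a, k, k, r, r, a)
  "aakrararaa" → prefix "aak" already present; 7 new (r, a, r, a, r, a, a)
  "rkaaak" → 6 new (r, k, a, a, a, k)
  "akkakkk" → prefix "a" already present; 6 new (k, k, a, k, k, k)
  "rkaaa" → prefix "rkaaa" already present; 0 new (none)
  "akkakaaraa" → prefix "akkak" already present; 5 new (a, a, r, a, a)
  "rkaarrk" → prefix "rkaa" already present; 3 new (r, r, k)
  "akkaakaakrk" → prefix "akka" already present; 7 new (a, k, a, a, k, r, k)
  "aaaakr" → prefix "aa" already present; 4 new (a, a, k, r)
  "aaakkrarrak" → prefix "aaa" already present; 8 new (k, k, r, a, r, r, a, k)
  "akkaaaar" → prefix "akkaa" already present; 3 new (a, a, r)
  "araa" → prefix "a" already present; 3 new (r, a, a)
  "akkaa" → prefix "akkaa" already present; 0 new (none)
  "akkakrr" → prefix "akkak" already present; 2 new (r, r)
  "akkaaa" → prefix "akkaaa" already present; 0 new (none)
  "rkaak" → prefix "rkaa" already present; 1 new (k)
  "arraaka" → prefix "ar" already present; 5 new (r, a, a, k, a)
Total nodes = 7 + 7 + 6 + 6 + 0 + 5 + 3 + 7 + 4 + 8 + 3 + 3 + 0 + 2 + 0 + 1 + 5 = 67

67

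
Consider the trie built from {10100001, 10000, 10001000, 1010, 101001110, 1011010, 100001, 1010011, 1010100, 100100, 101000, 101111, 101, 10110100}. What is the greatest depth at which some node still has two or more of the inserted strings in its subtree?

Equivalently: take the maximum, over all pairs, of their longest common prefix length.
e.g. "1010011" and "101001110" share the prefix "1010011" of length 7; no pair shares a longer one.
Longest shared-prefix length: 7

7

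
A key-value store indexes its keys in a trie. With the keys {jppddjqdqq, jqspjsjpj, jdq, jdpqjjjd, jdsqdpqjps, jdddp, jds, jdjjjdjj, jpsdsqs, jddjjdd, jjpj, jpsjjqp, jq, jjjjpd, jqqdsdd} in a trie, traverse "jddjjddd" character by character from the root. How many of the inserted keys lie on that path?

1

Walk "jddjjddd" from the root; an end-of-word marker is hit whenever a stored word is a prefix of "jddjjddd".
Prefixes of the query that are stored words: "jddjjdd"
Count: 1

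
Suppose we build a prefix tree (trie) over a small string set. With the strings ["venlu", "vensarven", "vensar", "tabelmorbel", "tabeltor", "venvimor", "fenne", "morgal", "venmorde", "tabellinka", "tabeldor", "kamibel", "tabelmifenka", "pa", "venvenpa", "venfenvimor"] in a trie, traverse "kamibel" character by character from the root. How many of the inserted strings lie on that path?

Check each prefix of "kamibel" against the stored set — each match is an end-marker on the path.
Prefixes of the query that are stored words: "kamibel"
Count: 1

1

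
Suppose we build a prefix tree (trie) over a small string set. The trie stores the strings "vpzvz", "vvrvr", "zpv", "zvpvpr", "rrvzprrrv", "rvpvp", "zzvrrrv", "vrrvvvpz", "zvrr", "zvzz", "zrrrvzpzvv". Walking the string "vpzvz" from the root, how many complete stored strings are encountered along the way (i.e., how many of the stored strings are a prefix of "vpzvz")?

Traverse "vpzvz" character by character; count nodes along the way that are marked as word ends.
Prefixes of the query that are stored words: "vpzvz"
Count: 1

1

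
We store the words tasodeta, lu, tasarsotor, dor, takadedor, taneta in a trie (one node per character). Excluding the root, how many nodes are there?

31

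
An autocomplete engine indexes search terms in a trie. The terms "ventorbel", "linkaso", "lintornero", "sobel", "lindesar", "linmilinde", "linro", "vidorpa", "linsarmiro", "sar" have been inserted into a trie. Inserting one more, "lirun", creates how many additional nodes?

"li" is already a path in the trie; the remaining "run" must be added.
Each of the 3 remaining characters creates one node.

3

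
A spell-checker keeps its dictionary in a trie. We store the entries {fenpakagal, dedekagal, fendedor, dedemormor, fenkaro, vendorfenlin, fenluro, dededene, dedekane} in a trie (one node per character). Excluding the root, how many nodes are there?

Insert word by word; a character creates a node only if that edge doesn't already exist:
  "fenpakagal" → 10 new (f, e, n, p, a, k, a, g, a, l)
  "dedekagal" → 9 new (d, e, d, e, k, a, g, a, l)
  "fendedor" → prefix "fen" already present; 5 new (d, e, d, o, r)
  "dedemormor" → prefix "dede" already present; 6 new (m, o, r, m, o, r)
  "fenkaro" → prefix "fen" already present; 4 new (k, a, r, o)
  "vendorfenlin" → 12 new (v, e, n, d, o, r, f, e, n, l, i, n)
  "fenluro" → prefix "fen" already present; 4 new (l, u, r, o)
  "dededene" → prefix "dede" already present; 4 new (d, e, n, e)
  "dedekane" → prefix "dedeka" already present; 2 new (n, e)
Total nodes = 10 + 9 + 5 + 6 + 4 + 12 + 4 + 4 + 2 = 56

56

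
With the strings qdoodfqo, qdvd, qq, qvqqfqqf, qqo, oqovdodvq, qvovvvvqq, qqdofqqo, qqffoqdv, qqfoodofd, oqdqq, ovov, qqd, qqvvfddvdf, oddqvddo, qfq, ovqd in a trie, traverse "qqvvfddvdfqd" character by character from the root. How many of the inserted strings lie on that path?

Walk "qqvvfddvdfqd" from the root; an end-of-word marker is hit whenever a stored word is a prefix of "qqvvfddvdfqd".
Prefixes of the query that are stored words: "qq", "qqvvfddvdf"
Count: 2

2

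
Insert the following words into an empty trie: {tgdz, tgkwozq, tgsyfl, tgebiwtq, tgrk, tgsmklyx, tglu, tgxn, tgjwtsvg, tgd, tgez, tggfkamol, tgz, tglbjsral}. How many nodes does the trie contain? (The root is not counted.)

51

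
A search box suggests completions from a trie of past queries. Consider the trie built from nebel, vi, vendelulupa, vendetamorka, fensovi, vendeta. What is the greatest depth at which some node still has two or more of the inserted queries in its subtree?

7

Equivalently: take the maximum, over all pairs, of their longest common prefix length.
e.g. "vendeta" and "vendetamorka" share the prefix "vendeta" of length 7; no pair shares a longer one.
Longest shared-prefix length: 7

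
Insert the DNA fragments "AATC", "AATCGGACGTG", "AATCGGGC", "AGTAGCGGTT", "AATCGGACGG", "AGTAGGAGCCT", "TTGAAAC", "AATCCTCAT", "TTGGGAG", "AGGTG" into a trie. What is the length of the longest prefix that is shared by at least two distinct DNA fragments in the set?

9

Equivalently: take the maximum, over all pairs, of their longest common prefix length.
"AATCGGACGG" and "AATCGGACGTG" agree on "AATCGGACG" (9 characters) before diverging; nothing deeper is shared.
Longest shared-prefix length: 9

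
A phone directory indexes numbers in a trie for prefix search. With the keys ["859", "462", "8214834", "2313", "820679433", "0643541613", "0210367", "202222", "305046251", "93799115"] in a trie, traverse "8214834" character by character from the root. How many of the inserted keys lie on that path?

Traverse "8214834" character by character; count nodes along the way that are marked as word ends.
Prefixes of the query that are stored words: "8214834"
Count: 1

1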